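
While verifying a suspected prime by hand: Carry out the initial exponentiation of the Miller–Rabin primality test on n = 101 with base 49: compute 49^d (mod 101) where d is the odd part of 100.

100

n − 1 = 100 = 2^2 · 25, so s = 2 and d = 25.
49^25 mod 101 = 100.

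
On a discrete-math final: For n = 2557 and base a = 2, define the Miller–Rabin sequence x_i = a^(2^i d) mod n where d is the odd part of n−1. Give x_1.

n − 1 = 2556 = 2^2 · 639, so s = 2 and d = 639.
Repeated squaring mod 2557: 2^1 ≡ 2, 2^2 ≡ 4, 2^4 ≡ 16, 2^8 ≡ 256, 2^16 ≡ 1611, 2^32 ≡ 2523, 2^64 ≡ 1156, 2^128 ≡ 1582, 2^256 ≡ 1978, 2^512 ≡ 274.
639 = 512 + 64 + 32 + 16 + 8 + 4 + 2 + 1, so 2^639 ≡ 274·1156·2523·1611·256·16·4·2 ≡ 1946 (mod 2557).
x_0 = 1946.
x_1 = 1946^2 mod 2557 = 2556.

2556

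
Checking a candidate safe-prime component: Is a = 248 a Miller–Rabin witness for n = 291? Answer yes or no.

n − 1 = 290 = 2^1 · 145, so s = 1 and d = 145.
x_0 = 248^145 mod 291 = 248.
x_0 ∉ {1, 290} and s = 1, so 248 is a Miller–Rabin witness and 291 is composite.

yes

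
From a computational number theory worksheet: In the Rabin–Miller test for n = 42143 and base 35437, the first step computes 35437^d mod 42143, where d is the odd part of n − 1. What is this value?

39102

n − 1 = 42142 = 2^1 · 21071, so s = 1 and d = 21071.
By repeated squaring, 35437^21071 ≡ 39102 (mod 42143).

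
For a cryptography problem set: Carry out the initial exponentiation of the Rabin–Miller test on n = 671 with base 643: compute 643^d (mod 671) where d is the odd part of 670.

n − 1 = 670 = 2^1 · 335, so s = 1 and d = 335.
643^335 mod 671 = 133.

133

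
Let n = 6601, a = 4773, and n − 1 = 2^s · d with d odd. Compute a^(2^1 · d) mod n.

2738

n − 1 = 6600 = 2^3 · 825, so s = 3 and d = 825.
x_0 = 4773^825 mod 6601 = 4647.
x_1 = 4647^2 mod 6601 = 2738.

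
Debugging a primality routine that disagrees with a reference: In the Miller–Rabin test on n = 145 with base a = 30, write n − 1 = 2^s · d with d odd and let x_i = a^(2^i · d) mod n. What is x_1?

n − 1 = 144 = 2^4 · 9, so s = 4 and d = 9.
x_0 = 30^9 mod 145 = 30.
x_1 = 30^2 mod 145 = 30.

30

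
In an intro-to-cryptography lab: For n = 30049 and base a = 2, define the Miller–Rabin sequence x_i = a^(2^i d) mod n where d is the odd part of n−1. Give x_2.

22714

n − 1 = 30048 = 2^5 · 939, so s = 5 and d = 939.
By repeated squaring, 2^939 ≡ 3985 (mod 30049).
x_0 = 3985.
x_1 = 3985^2 mod 30049 = 14353.
x_2 = 14353^2 mod 30049 = 22714.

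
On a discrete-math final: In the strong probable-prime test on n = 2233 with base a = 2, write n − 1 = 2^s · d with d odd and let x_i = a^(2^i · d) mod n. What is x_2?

1296

n − 1 = 2232 = 2^3 · 279, so s = 3 and d = 279.
Repeated squaring mod 2233: 2^1 ≡ 2, 2^2 ≡ 4, 2^4 ≡ 16, 2^8 ≡ 256, 2^16 ≡ 779, 2^32 ≡ 1698, 2^64 ≡ 401, 2^128 ≡ 25, 2^256 ≡ 625.
279 = 256 + 16 + 4 + 2 + 1, so 2^279 ≡ 625·779·16·4·2 ≡ 1436 (mod 2233).
x_0 = 1436.
x_1 = 1436^2 mod 2233 = 1037.
x_2 = 1037^2 mod 2233 = 1296.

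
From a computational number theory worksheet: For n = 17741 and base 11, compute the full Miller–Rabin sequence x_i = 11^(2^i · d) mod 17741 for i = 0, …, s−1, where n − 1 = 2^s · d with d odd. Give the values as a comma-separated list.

n − 1 = 17740 = 2^2 · 4435, so s = 2 and d = 4435.
x_0 = 11^4435 mod 17741 = 17267.
x_1 = 17267^2 mod 17741 = 11784.

17267, 11784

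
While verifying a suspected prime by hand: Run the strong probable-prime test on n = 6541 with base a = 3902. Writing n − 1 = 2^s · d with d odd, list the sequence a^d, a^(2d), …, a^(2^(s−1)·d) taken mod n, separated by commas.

6540, 1

n − 1 = 6540 = 2^2 · 1635, so s = 2 and d = 1635.
x_0 = 3902^1635 mod 6541 = 6540.
x_1 = 6540^2 mod 6541 = 1.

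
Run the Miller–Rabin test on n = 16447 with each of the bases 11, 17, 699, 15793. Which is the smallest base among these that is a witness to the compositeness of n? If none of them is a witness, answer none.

none

n − 1 = 16446 = 2^1 · 8223, so s = 1 and d = 8223.
Base 11: x_0 = 11^8223 mod 16447 = 1. x_0 = 1, so 11 is not a witness.
Base 17: x_0 = 17^8223 mod 16447 = 1. x_0 = 1, so 17 is not a witness.
Base 699: x_0 = 699^8223 mod 16447 = 1. x_0 = 1, so 699 is not a witness.
Base 15793: x_0 = 15793^8223 mod 16447 = 1. x_0 = 1, so 15793 is not a witness.
No listed base is a witness for 16447.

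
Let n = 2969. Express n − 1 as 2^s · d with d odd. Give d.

371

Halving: 2968 → 1484 → 742 → 371; 371 is odd.
So 2968 = 2^3 · 371.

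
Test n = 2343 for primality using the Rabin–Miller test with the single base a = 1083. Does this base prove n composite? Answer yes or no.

n − 1 = 2342 = 2^1 · 1171, so s = 1 and d = 1171.
Repeated squaring mod 2343: 1083^1 ≡ 1083, 1083^2 ≡ 1389, 1083^4 ≡ 1032, 1083^8 ≡ 1302, 1083^16 ≡ 1215, 1083^32 ≡ 135, 1083^64 ≡ 1824, 1083^128 ≡ 2259, 1083^256 ≡ 27, 1083^512 ≡ 729, 1083^1024 ≡ 1923.
1171 = 1024 + 128 + 16 + 2 + 1, so 1083^1171 ≡ 1923·2259·1215·1389·1083 ≡ 1215 (mod 2343).
x_0 = 1083^1171 mod 2343 = 1215.
x_0 ∉ {1, 2342} and s = 1, so 1083 is a Miller–Rabin witness and 2343 is composite.

yes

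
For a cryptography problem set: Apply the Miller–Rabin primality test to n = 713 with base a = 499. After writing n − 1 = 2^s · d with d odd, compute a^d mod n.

n − 1 = 712 = 2^3 · 89, so s = 3 and d = 89.
499^89 mod 713 = 269.

269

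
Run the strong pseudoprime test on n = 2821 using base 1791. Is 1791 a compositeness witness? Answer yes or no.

n − 1 = 2820 = 2^2 · 705, so s = 2 and d = 705.
Repeated squaring mod 2821: 1791^1 ≡ 1791, 1791^2 ≡ 204, 1791^4 ≡ 2122, 1791^8 ≡ 568, 1791^16 ≡ 1030, 1791^32 ≡ 204, 1791^64 ≡ 2122, 1791^128 ≡ 568, 1791^256 ≡ 1030, 1791^512 ≡ 204.
705 = 512 + 128 + 64 + 1, so 1791^705 ≡ 204·568·2122·1791 ≡ 2820 (mod 2821).
x_0 = 1791^705 mod 2821 = 2820.
x_0 = 2820 ≡ −1, so 1791 is not a witness.

no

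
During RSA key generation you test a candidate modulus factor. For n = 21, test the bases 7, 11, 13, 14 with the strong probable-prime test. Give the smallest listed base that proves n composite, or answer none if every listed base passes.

7

n − 1 = 20 = 2^2 · 5, so s = 2 and d = 5.
Base 7: x_0 = 7^5 mod 21 = 7. x_0 is neither 1 nor 20, so continue squaring. x_1 = 7^2 mod 21 = 7. Reached i = s−1 = 1 without hitting −1: 7 is a Miller–Rabin witness and 21 is composite.
Base 11: x_0 = 11^5 mod 21 = 2. x_0 is neither 1 nor 20, so continue squaring. x_1 = 2^2 mod 21 = 4. Reached i = s−1 = 1 without hitting −1: 11 is a Miller–Rabin witness and 21 is composite.
Base 13: x_0 = 13^5 mod 21 = 13. x_0 is neither 1 nor 20, so continue squaring. x_1 = 13^2 mod 21 = 1. x_1 = 1 but x_0 ≠ ±1, a nontrivial square root of 1 — 13 is a witness and 21 is composite.
Base 14: x_0 = 14^5 mod 21 = 14. x_0 is neither 1 nor 20, so continue squaring. x_1 = 14^2 mod 21 = 7. Reached i = s−1 = 1 without hitting −1: 14 is a Miller–Rabin witness and 21 is composite.
The smallest witness among the given bases is 7.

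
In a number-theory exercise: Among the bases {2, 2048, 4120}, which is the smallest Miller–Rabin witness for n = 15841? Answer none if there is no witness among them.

n − 1 = 15840 = 2^5 · 495, so s = 5 and d = 495.
Base 2: x_0 = 2^495 mod 15841 = 1. x_0 = 1, so 2 is not a witness.
Base 2048: x_0 = 2048^495 mod 15841 = 1. x_0 = 1, so 2048 is not a witness.
Base 4120: x_0 = 4120^495 mod 15841 = 1. x_0 = 1, so 4120 is not a witness.
No listed base is a witness for 15841.

none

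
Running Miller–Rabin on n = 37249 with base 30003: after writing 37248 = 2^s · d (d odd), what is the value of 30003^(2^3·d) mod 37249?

14432

n − 1 = 37248 = 2^7 · 291, so s = 7 and d = 291.
Repeated squaring mod 37249: 30003^1 ≡ 30003, 30003^2 ≡ 20675, 30003^4 ≡ 23350, 30003^8 ≡ 8887, 30003^16 ≡ 10889, 30003^32 ≡ 6754, 30003^64 ≡ 23740, 30003^128 ≡ 10230, 30003^256 ≡ 20459.
291 = 256 + 32 + 2 + 1, so 30003^291 ≡ 20459·6754·20675·30003 ≡ 34558 (mod 37249).
x_0 = 34558.
x_1 = 34558^2 mod 37249 = 15175.
x_2 = 15175^2 mod 37249 = 7307.
x_3 = 7307^2 mod 37249 = 14432.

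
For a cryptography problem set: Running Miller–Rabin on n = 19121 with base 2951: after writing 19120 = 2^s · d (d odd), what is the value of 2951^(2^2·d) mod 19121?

n − 1 = 19120 = 2^4 · 1195, so s = 4 and d = 1195.
x_0 = 2951^1195 mod 19121 = 2489.
x_1 = 2489^2 mod 19121 = 19038.
x_2 = 19038^2 mod 19121 = 6889.

6889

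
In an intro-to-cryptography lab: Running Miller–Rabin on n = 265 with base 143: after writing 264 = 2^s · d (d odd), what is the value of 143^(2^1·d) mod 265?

n − 1 = 264 = 2^3 · 33, so s = 3 and d = 33.
x_0 = 143^33 mod 265 = 163.
x_1 = 163^2 mod 265 = 69.

69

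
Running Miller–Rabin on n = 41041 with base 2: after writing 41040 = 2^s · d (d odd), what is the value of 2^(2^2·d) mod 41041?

n − 1 = 41040 = 2^4 · 2565, so s = 4 and d = 2565.
Repeated squaring mod 41041: 2^1 ≡ 2, 2^2 ≡ 4, 2^4 ≡ 16, 2^8 ≡ 256, 2^16 ≡ 24495, 2^32 ≡ 26646, 2^64 ≡ 16, 2^128 ≡ 256, 2^256 ≡ 24495, 2^512 ≡ 26646, 2^1024 ≡ 16, 2^2048 ≡ 256.
2565 = 2048 + 512 + 4 + 1, so 2^2565 ≡ 256·26646·16·2 ≡ 27994 (mod 41041).
x_0 = 27994.
x_1 = 27994^2 mod 41041 = 27182.
x_2 = 27182^2 mod 41041 = 1.

1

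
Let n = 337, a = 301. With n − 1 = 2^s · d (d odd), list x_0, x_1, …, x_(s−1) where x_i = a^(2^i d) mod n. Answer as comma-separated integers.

189, 336, 1, 1

n − 1 = 336 = 2^4 · 21, so s = 4 and d = 21.
x_0 = 301^21 mod 337 = 189.
x_1 = 189^2 mod 337 = 336.
x_2 = 336^2 mod 337 = 1.
x_3 = 1^2 mod 337 = 1.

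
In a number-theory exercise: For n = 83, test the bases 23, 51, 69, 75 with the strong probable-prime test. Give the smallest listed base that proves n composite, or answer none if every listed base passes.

none

n − 1 = 82 = 2^1 · 41, so s = 1 and d = 41.
Base 23: x_0 = 23^41 mod 83 = 1. x_0 = 1, so 23 is not a witness.
Base 51: x_0 = 51^41 mod 83 = 1. x_0 = 1, so 51 is not a witness.
Base 69: x_0 = 69^41 mod 83 = 1. x_0 = 1, so 69 is not a witness.
Base 75: x_0 = 75^41 mod 83 = 1. x_0 = 1, so 75 is not a witness.
No listed base is a witness for 83.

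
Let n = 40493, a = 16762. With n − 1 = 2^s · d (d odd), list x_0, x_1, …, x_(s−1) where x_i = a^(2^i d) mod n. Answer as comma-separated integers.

33288, 40492

n − 1 = 40492 = 2^2 · 10123, so s = 2 and d = 10123.
x_0 = 16762^10123 mod 40493 = 33288.
x_1 = 33288^2 mod 40493 = 40492.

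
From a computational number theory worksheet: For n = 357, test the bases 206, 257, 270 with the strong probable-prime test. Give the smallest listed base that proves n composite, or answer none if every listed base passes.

206

n − 1 = 356 = 2^2 · 89, so s = 2 and d = 89.
Base 206: x_0 = 206^89 mod 357 = 257. x_0 is neither 1 nor 356, so continue squaring. x_1 = 257^2 mod 357 = 4. Reached i = s−1 = 1 without hitting −1: 206 is a Miller–Rabin witness and 357 is composite.
Base 257: x_0 = 257^89 mod 357 = 206. x_0 is neither 1 nor 356, so continue squaring. x_1 = 206^2 mod 357 = 310. Reached i = s−1 = 1 without hitting −1: 257 is a Miller–Rabin witness and 357 is composite.
Base 270: x_0 = 270^89 mod 357 = 219. x_0 is neither 1 nor 356, so continue squaring. x_1 = 219^2 mod 357 = 123. Reached i = s−1 = 1 without hitting −1: 270 is a Miller–Rabin witness and 357 is composite.
The smallest witness among the given bases is 206.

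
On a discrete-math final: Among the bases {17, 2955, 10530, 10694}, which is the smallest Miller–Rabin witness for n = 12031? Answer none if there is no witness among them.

17

n − 1 = 12030 = 2^1 · 6015, so s = 1 and d = 6015.
Base 17: x_0 = 17^6015 mod 12031 = 6398. x_0 ∉ {1, 12030} and s = 1, so 17 is a Miller–Rabin witness and 12031 is composite.
Base 2955: x_0 = 2955^6015 mod 12031 = 2235. x_0 ∉ {1, 12030} and s = 1, so 2955 is a Miller–Rabin witness and 12031 is composite.
Base 10530: x_0 = 10530^6015 mod 12031 = 7117. x_0 ∉ {1, 12030} and s = 1, so 10530 is a Miller–Rabin witness and 12031 is composite.
Base 10694: x_0 = 10694^6015 mod 12031 = 2823. x_0 ∉ {1, 12030} and s = 1, so 10694 is a Miller–Rabin witness and 12031 is composite.
The smallest witness among the given bases is 17.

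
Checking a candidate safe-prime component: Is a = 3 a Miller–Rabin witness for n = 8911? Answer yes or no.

n − 1 = 8910 = 2^1 · 4455, so s = 1 and d = 4455.
Repeated squaring mod 8911: 3^1 ≡ 3, 3^2 ≡ 9, 3^4 ≡ 81, 3^8 ≡ 6561, 3^16 ≡ 6591, 3^32 ≡ 156, 3^64 ≡ 6514, 3^128 ≡ 6925, 3^256 ≡ 5534, 3^512 ≡ 6960, 3^1024 ≡ 1404, 3^2048 ≡ 1885, 3^4096 ≡ 6647.
4455 = 4096 + 256 + 64 + 32 + 4 + 2 + 1, so 3^4455 ≡ 6647·5534·6514·156·81·9·3 ≡ 8910 (mod 8911).
x_0 = 3^4455 mod 8911 = 8910.
x_0 = 8910 ≡ −1, so 3 is not a witness.

no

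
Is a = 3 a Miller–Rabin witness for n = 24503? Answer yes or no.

n − 1 = 24502 = 2^1 · 12251, so s = 1 and d = 12251.
x_0 = 3^12251 mod 24503 = 14051.
x_0 ∉ {1, 24502} and s = 1, so 3 is a Miller–Rabin witness and 24503 is composite.

yes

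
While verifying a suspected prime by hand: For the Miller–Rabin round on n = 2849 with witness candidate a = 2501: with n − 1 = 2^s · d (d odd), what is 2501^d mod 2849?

n − 1 = 2848 = 2^5 · 89, so s = 5 and d = 89.
2501^89 mod 2849 = 1411.

1411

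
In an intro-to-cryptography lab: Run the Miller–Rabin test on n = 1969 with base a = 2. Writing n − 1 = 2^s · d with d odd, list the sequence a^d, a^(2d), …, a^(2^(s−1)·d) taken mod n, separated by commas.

1823, 1626, 1478, 863

n − 1 = 1968 = 2^4 · 123, so s = 4 and d = 123.
x_0 = 2^123 mod 1969 = 1823.
x_1 = 1823^2 mod 1969 = 1626.
x_2 = 1626^2 mod 1969 = 1478.
x_3 = 1478^2 mod 1969 = 863.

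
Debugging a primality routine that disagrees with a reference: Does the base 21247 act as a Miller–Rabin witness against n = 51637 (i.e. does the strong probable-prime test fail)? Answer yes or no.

n − 1 = 51636 = 2^2 · 12909, so s = 2 and d = 12909.
x_0 = 21247^12909 mod 51637 = 14129.
x_0 is neither 1 nor 51636, so continue squaring.
x_1 = 14129^2 mod 51637 = 51636.
x_1 ≡ −1, so 21247 is not a witness.

no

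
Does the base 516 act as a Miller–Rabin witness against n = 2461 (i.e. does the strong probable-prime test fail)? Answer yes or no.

yes

n − 1 = 2460 = 2^2 · 615, so s = 2 and d = 615.
x_0 = 516^615 mod 2461 = 674.
x_0 is neither 1 nor 2460, so continue squaring.
x_1 = 674^2 mod 2461 = 1452.
Reached i = s−1 = 1 without hitting −1: 516 is a Miller–Rabin witness and 2461 is composite.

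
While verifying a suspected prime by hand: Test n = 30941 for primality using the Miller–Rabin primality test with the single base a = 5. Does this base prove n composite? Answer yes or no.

n − 1 = 30940 = 2^2 · 7735, so s = 2 and d = 7735.
By repeated squaring, 5^7735 ≡ 30940 (mod 30941).
x_0 = 5^7735 mod 30941 = 30940.
x_0 = 30940 ≡ −1, so 5 is not a witness.

no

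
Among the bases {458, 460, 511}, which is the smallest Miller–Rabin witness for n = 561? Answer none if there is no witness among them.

n − 1 = 560 = 2^4 · 35, so s = 4 and d = 35.
Base 458: x_0 = 458^35 mod 561 = 560. x_0 = 560 ≡ −1, so 458 is not a witness.
Base 460: x_0 = 460^35 mod 561 = 1. x_0 = 1, so 460 is not a witness.
Base 511: x_0 = 511^35 mod 561 = 1. x_0 = 1, so 511 is not a witness.
No listed base is a witness for 561.

none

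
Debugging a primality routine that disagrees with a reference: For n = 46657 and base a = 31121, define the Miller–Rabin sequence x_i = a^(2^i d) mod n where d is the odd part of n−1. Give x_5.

1

n − 1 = 46656 = 2^6 · 729, so s = 6 and d = 729.
Repeated squaring mod 46657: 31121^1 ≡ 31121, 31121^2 ≡ 10635, 31121^4 ≡ 6657, 31121^8 ≡ 38156, 31121^16 ≡ 41965, 31121^32 ≡ 39417, 31121^64 ≡ 21789, 31121^128 ≡ 25546, 31121^256 ≡ 6657, 31121^512 ≡ 38156.
729 = 512 + 128 + 64 + 16 + 8 + 1, so 31121^729 ≡ 38156·25546·21789·41965·38156·31121 ≡ 32226 (mod 46657).
x_0 = 32226.
x_1 = 32226^2 mod 46657 = 23570.
x_2 = 23570^2 mod 46657 = 1.
x_3 = 1^2 mod 46657 = 1.
x_4 = 1^2 mod 46657 = 1.
x_5 = 1^2 mod 46657 = 1.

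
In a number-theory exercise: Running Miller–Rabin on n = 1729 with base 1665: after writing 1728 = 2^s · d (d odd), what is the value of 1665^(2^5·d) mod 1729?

1

n − 1 = 1728 = 2^6 · 27, so s = 6 and d = 27.
x_0 = 1665^27 mod 1729 = 664.
x_1 = 664^2 mod 1729 = 1.
x_2 = 1^2 mod 1729 = 1.
x_3 = 1^2 mod 1729 = 1.
x_4 = 1^2 mod 1729 = 1.
x_5 = 1^2 mod 1729 = 1.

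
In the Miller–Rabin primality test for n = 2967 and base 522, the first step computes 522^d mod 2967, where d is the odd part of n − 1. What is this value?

1296

n − 1 = 2966 = 2^1 · 1483, so s = 1 and d = 1483.
Repeated squaring mod 2967: 522^1 ≡ 522, 522^2 ≡ 2487, 522^4 ≡ 1941, 522^8 ≡ 2358, 522^16 ≡ 6, 522^32 ≡ 36, 522^64 ≡ 1296, 522^128 ≡ 294, 522^256 ≡ 393, 522^512 ≡ 165, 522^1024 ≡ 522.
1483 = 1024 + 256 + 128 + 64 + 8 + 2 + 1, so 522^1483 ≡ 522·393·294·1296·2358·2487·522 ≡ 1296 (mod 2967).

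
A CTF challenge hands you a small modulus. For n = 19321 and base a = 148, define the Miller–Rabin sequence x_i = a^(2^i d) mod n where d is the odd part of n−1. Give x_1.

16542

n − 1 = 19320 = 2^3 · 2415, so s = 3 and d = 2415.
x_0 = 148^2415 mod 19321 = 17932.
x_1 = 17932^2 mod 19321 = 16542.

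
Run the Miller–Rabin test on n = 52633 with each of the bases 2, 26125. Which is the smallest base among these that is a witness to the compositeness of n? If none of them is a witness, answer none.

n − 1 = 52632 = 2^3 · 6579, so s = 3 and d = 6579.
Base 2: x_0 = 2^6579 mod 52633 = 1. x_0 = 1, so 2 is not a witness.
Base 26125: x_0 = 26125^6579 mod 52633 = 1. x_0 = 1, so 26125 is not a witness.
No listed base is a witness for 52633.

none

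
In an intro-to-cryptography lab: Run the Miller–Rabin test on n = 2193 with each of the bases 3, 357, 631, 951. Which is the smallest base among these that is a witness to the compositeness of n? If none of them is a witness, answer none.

3

n − 1 = 2192 = 2^4 · 137, so s = 4 and d = 137.
Base 3: x_0 = 3^137 mod 2193 = 1578. x_0 is neither 1 nor 2192, so continue squaring. x_1 = 1578^2 mod 2193 = 1029. x_2 = 1029^2 mod 2193 = 1815. x_3 = 1815^2 mod 2193 = 339. Reached i = s−1 = 3 without hitting −1: 3 is a Miller–Rabin witness and 2193 is composite.
Base 357: x_0 = 357^137 mod 2193 = 969. x_0 is neither 1 nor 2192, so continue squaring. x_1 = 969^2 mod 2193 = 357. x_2 = 357^2 mod 2193 = 255. x_3 = 255^2 mod 2193 = 1428. Reached i = s−1 = 3 without hitting −1: 357 is a Miller–Rabin witness and 2193 is composite.
Base 631: x_0 = 631^137 mod 2193 = 1753. x_0 is neither 1 nor 2192, so continue squaring. x_1 = 1753^2 mod 2193 = 616. x_2 = 616^2 mod 2193 = 67. x_3 = 67^2 mod 2193 = 103. Reached i = s−1 = 3 without hitting −1: 631 is a Miller–Rabin witness and 2193 is composite.
Base 951: x_0 = 951^137 mod 2193 = 1410. x_0 is neither 1 nor 2192, so continue squaring. x_1 = 1410^2 mod 2193 = 1242. x_2 = 1242^2 mod 2193 = 885. x_3 = 885^2 mod 2193 = 324. Reached i = s−1 = 3 without hitting −1: 951 is a Miller–Rabin witness and 2193 is composite.
The smallest witness among the given bases is 3.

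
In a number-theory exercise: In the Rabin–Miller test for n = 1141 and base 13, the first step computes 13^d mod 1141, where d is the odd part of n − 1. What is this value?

356

n − 1 = 1140 = 2^2 · 285, so s = 2 and d = 285.
Repeated squaring mod 1141: 13^1 ≡ 13, 13^2 ≡ 169, 13^4 ≡ 36, 13^8 ≡ 155, 13^16 ≡ 64, 13^32 ≡ 673, 13^64 ≡ 1093, 13^128 ≡ 22, 13^256 ≡ 484.
285 = 256 + 16 + 8 + 4 + 1, so 13^285 ≡ 484·64·155·36·13 ≡ 356 (mod 1141).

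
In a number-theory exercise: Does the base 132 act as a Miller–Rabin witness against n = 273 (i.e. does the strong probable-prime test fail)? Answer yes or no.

n − 1 = 272 = 2^4 · 17, so s = 4 and d = 17.
Repeated squaring mod 273: 132^1 ≡ 132, 132^2 ≡ 225, 132^4 ≡ 120, 132^8 ≡ 204, 132^16 ≡ 120.
17 = 16 + 1, so 132^17 ≡ 120·132 ≡ 6 (mod 273).
x_0 = 132^17 mod 273 = 6.
x_0 is neither 1 nor 272, so continue squaring.
x_1 = 6^2 mod 273 = 36.
x_2 = 36^2 mod 273 = 204.
x_3 = 204^2 mod 273 = 120.
Reached i = s−1 = 3 without hitting −1: 132 is a Miller–Rabin witness and 273 is composite.

yes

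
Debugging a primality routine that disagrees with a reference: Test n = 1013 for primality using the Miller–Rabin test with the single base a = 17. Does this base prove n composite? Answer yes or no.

no

n − 1 = 1012 = 2^2 · 253, so s = 2 and d = 253.
Repeated squaring mod 1013: 17^1 ≡ 17, 17^2 ≡ 289, 17^4 ≡ 455, 17^8 ≡ 373, 17^16 ≡ 348, 17^32 ≡ 557, 17^64 ≡ 271, 17^128 ≡ 505.
253 = 128 + 64 + 32 + 16 + 8 + 4 + 1, so 17^253 ≡ 505·271·557·348·373·455·17 ≡ 968 (mod 1013).
x_0 = 17^253 mod 1013 = 968.
x_0 is neither 1 nor 1012, so continue squaring.
x_1 = 968^2 mod 1013 = 1012.
x_1 ≡ −1, so 17 is not a witness.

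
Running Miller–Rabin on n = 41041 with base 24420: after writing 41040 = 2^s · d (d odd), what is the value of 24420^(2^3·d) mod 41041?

18656

n − 1 = 41040 = 2^4 · 2565, so s = 4 and d = 2565.
By repeated squaring, 24420^2565 ≡ 36366 (mod 41041).
x_0 = 36366.
x_1 = 36366^2 mod 41041 = 21813.
x_2 = 21813^2 mod 41041 = 18656.
x_3 = 18656^2 mod 41041 = 18656.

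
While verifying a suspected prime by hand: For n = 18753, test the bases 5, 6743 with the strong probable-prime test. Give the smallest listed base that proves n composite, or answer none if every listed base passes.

n − 1 = 18752 = 2^6 · 293, so s = 6 and d = 293.
Base 5: x_0 = 5^293 mod 18753 = 9908. x_0 is neither 1 nor 18752, so continue squaring. x_1 = 9908^2 mod 18753 = 15262. x_2 = 15262^2 mod 18753 = 16384. x_3 = 16384^2 mod 18753 = 5014. x_4 = 5014^2 mod 18753 = 11176. x_5 = 11176^2 mod 18753 = 7996. Reached i = s−1 = 5 without hitting −1: 5 is a Miller–Rabin witness and 18753 is composite.
Base 6743: x_0 = 6743^293 mod 18753 = 3350. x_0 is neither 1 nor 18752, so continue squaring. x_1 = 3350^2 mod 18753 = 8206. x_2 = 8206^2 mod 18753 = 15166. x_3 = 15166^2 mod 18753 = 2011. x_4 = 2011^2 mod 18753 = 12226. x_5 = 12226^2 mod 18753 = 13666. Reached i = s−1 = 5 without hitting −1: 6743 is a Miller–Rabin witness and 18753 is composite.
The smallest witness among the given bases is 5.

5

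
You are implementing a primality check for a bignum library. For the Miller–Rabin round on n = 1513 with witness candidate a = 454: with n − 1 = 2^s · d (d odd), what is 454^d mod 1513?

796

n − 1 = 1512 = 2^3 · 189, so s = 3 and d = 189.
454^189 mod 1513 = 796.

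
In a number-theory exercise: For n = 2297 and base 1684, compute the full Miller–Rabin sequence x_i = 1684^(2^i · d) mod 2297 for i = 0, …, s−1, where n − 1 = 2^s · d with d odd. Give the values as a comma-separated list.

1, 1, 1

n − 1 = 2296 = 2^3 · 287, so s = 3 and d = 287.
x_0 = 1684^287 mod 2297 = 1.
x_1 = 1^2 mod 2297 = 1.
x_2 = 1^2 mod 2297 = 1.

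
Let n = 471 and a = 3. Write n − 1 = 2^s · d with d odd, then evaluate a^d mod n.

n − 1 = 470 = 2^1 · 235, so s = 1 and d = 235.
3^235 mod 471 = 3.

3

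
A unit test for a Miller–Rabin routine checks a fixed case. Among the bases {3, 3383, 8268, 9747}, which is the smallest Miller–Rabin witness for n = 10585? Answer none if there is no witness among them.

none

n − 1 = 10584 = 2^3 · 1323, so s = 3 and d = 1323.
Base 3: x_0 = 3^1323 mod 10585 = 8422. x_0 is neither 1 nor 10584, so continue squaring. x_1 = 8422^2 mod 10585 = 10584. x_1 ≡ −1, so 3 is not a witness.
Base 3383: x_0 = 3383^1323 mod 10585 = 5667. x_0 is neither 1 nor 10584, so continue squaring. x_1 = 5667^2 mod 10585 = 10584. x_1 ≡ −1, so 3383 is not a witness.
Base 8268: x_0 = 8268^1323 mod 10585 = 8422. x_0 is neither 1 nor 10584, so continue squaring. x_1 = 8422^2 mod 10585 = 10584. x_1 ≡ −1, so 8268 is not a witness.
Base 9747: x_0 = 9747^1323 mod 10585 = 4188. x_0 is neither 1 nor 10584, so continue squaring. x_1 = 4188^2 mod 10585 = 10584. x_1 ≡ −1, so 9747 is not a witness.
No listed base is a witness for 10585.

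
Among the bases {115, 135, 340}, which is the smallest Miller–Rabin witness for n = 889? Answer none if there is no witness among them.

n − 1 = 888 = 2^3 · 111, so s = 3 and d = 111.
Base 115: x_0 = 115^111 mod 889 = 419. x_0 is neither 1 nor 888, so continue squaring. x_1 = 419^2 mod 889 = 428. x_2 = 428^2 mod 889 = 50. Reached i = s−1 = 2 without hitting −1: 115 is a Miller–Rabin witness and 889 is composite.
Base 135: x_0 = 135^111 mod 889 = 778. x_0 is neither 1 nor 888, so continue squaring. x_1 = 778^2 mod 889 = 764. x_2 = 764^2 mod 889 = 512. Reached i = s−1 = 2 without hitting −1: 135 is a Miller–Rabin witness and 889 is composite.
Base 340: x_0 = 340^111 mod 889 = 715. x_0 is neither 1 nor 888, so continue squaring. x_1 = 715^2 mod 889 = 50. x_2 = 50^2 mod 889 = 722. Reached i = s−1 = 2 without hitting −1: 340 is a Miller–Rabin witness and 889 is composite.
The smallest witness among the given bases is 115.

115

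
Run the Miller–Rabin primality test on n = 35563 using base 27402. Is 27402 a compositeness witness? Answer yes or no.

n − 1 = 35562 = 2^1 · 17781, so s = 1 and d = 17781.
x_0 = 27402^17781 mod 35563 = 1.
x_0 = 1, so 27402 is not a witness.

no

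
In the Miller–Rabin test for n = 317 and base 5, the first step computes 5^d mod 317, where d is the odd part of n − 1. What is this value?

114

n − 1 = 316 = 2^2 · 79, so s = 2 and d = 79.
Repeated squaring mod 317: 5^1 ≡ 5, 5^2 ≡ 25, 5^4 ≡ 308, 5^8 ≡ 81, 5^16 ≡ 221, 5^32 ≡ 23, 5^64 ≡ 212.
79 = 64 + 8 + 4 + 2 + 1, so 5^79 ≡ 212·81·308·25·5 ≡ 114 (mod 317).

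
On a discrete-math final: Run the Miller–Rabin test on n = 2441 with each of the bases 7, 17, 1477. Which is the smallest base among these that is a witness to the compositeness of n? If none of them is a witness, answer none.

none

n − 1 = 2440 = 2^3 · 305, so s = 3 and d = 305.
Base 7: x_0 = 7^305 mod 2441 = 1122. x_0 is neither 1 nor 2440, so continue squaring. x_1 = 1122^2 mod 2441 = 1769. x_2 = 1769^2 mod 2441 = 2440. x_2 ≡ −1, so 7 is not a witness.
Base 17: x_0 = 17^305 mod 2441 = 2156. x_0 is neither 1 nor 2440, so continue squaring. x_1 = 2156^2 mod 2441 = 672. x_2 = 672^2 mod 2441 = 2440. x_2 ≡ −1, so 17 is not a witness.
Base 1477: x_0 = 1477^305 mod 2441 = 1319. x_0 is neither 1 nor 2440, so continue squaring. x_1 = 1319^2 mod 2441 = 1769. x_2 = 1769^2 mod 2441 = 2440. x_2 ≡ −1, so 1477 is not a witness.
No listed base is a witness for 2441.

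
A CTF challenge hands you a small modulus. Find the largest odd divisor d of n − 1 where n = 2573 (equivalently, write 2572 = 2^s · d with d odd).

643

Halving: 2572 → 1286 → 643; 643 is odd.
So 2572 = 2^2 · 643.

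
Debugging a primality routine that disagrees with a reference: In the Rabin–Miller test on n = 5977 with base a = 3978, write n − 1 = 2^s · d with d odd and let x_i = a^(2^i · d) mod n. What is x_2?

n − 1 = 5976 = 2^3 · 747, so s = 3 and d = 747.
x_0 = 3978^747 mod 5977 = 3135.
x_1 = 3135^2 mod 5977 = 2037.
x_2 = 2037^2 mod 5977 = 1331.

1331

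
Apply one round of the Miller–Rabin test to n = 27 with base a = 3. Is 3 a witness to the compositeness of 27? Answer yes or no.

n − 1 = 26 = 2^1 · 13, so s = 1 and d = 13.
x_0 = 3^13 mod 27 = 0.
x_0 ∉ {1, 26} and s = 1, so 3 is a Miller–Rabin witness and 27 is composite.

yes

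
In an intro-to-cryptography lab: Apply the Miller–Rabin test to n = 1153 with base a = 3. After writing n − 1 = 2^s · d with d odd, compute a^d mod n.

82

n − 1 = 1152 = 2^7 · 9, so s = 7 and d = 9.
Repeated squaring mod 1153: 3^1 ≡ 3, 3^2 ≡ 9, 3^4 ≡ 81, 3^8 ≡ 796.
9 = 8 + 1, so 3^9 ≡ 796·3 ≡ 82 (mod 1153).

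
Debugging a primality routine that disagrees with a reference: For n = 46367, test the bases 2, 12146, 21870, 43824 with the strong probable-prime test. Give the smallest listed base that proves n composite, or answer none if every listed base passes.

2

n − 1 = 46366 = 2^1 · 23183, so s = 1 and d = 23183.
Base 2: x_0 = 2^23183 mod 46367 = 45104. x_0 ∉ {1, 46366} and s = 1, so 2 is a Miller–Rabin witness and 46367 is composite.
Base 12146: x_0 = 12146^23183 mod 46367 = 30578. x_0 ∉ {1, 46366} and s = 1, so 12146 is a Miller–Rabin witness and 46367 is composite.
Base 21870: x_0 = 21870^23183 mod 46367 = 44033. x_0 ∉ {1, 46366} and s = 1, so 21870 is a Miller–Rabin witness and 46367 is composite.
Base 43824: x_0 = 43824^23183 mod 46367 = 4328. x_0 ∉ {1, 46366} and s = 1, so 43824 is a Miller–Rabin witness and 46367 is composite.
The smallest witness among the given bases is 2.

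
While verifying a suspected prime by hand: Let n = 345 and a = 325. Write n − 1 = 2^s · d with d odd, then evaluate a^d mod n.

100

n − 1 = 344 = 2^3 · 43, so s = 3 and d = 43.
325^43 mod 345 = 100.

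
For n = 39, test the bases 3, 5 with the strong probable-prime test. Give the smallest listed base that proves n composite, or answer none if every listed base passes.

n − 1 = 38 = 2^1 · 19, so s = 1 and d = 19.
Base 3: x_0 = 3^19 mod 39 = 3. x_0 ∉ {1, 38} and s = 1, so 3 is a Miller–Rabin witness and 39 is composite.
Base 5: x_0 = 5^19 mod 39 = 8. x_0 ∉ {1, 38} and s = 1, so 5 is a Miller–Rabin witness and 39 is composite.
The smallest witness among the given bases is 3.

3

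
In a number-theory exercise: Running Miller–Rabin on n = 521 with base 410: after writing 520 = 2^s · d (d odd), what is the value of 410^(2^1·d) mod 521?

n − 1 = 520 = 2^3 · 65, so s = 3 and d = 65.
By repeated squaring, 410^65 ≡ 315 (mod 521).
x_0 = 315.
x_1 = 315^2 mod 521 = 235.

235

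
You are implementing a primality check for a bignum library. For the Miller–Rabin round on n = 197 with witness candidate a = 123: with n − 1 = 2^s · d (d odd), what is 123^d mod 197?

14

n − 1 = 196 = 2^2 · 49, so s = 2 and d = 49.
123^49 mod 197 = 14.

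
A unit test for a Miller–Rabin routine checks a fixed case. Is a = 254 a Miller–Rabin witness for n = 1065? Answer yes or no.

no

n − 1 = 1064 = 2^3 · 133, so s = 3 and d = 133.
x_0 = 254^133 mod 1065 = 1064.
x_0 = 1064 ≡ −1, so 254 is not a witness.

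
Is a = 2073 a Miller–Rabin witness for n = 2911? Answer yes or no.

no

n − 1 = 2910 = 2^1 · 1455, so s = 1 and d = 1455.
By repeated squaring, 2073^1455 ≡ 2910 (mod 2911).
x_0 = 2073^1455 mod 2911 = 2910.
x_0 = 2910 ≡ −1, so 2073 is not a witness.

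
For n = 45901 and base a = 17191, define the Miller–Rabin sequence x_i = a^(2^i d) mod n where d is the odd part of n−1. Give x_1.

11192

n − 1 = 45900 = 2^2 · 11475, so s = 2 and d = 11475.
By repeated squaring, 17191^11475 ≡ 4830 (mod 45901).
x_0 = 4830.
x_1 = 4830^2 mod 45901 = 11192.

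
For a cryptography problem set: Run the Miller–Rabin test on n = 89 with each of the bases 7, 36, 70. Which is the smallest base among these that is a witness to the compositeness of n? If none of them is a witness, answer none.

n − 1 = 88 = 2^3 · 11, so s = 3 and d = 11.
Base 7: x_0 = 7^11 mod 89 = 37. x_0 is neither 1 nor 88, so continue squaring. x_1 = 37^2 mod 89 = 34. x_2 = 34^2 mod 89 = 88. x_2 ≡ −1, so 7 is not a witness.
Base 36: x_0 = 36^11 mod 89 = 34. x_0 is neither 1 nor 88, so continue squaring. x_1 = 34^2 mod 89 = 88. x_1 ≡ −1, so 36 is not a witness.
Base 70: x_0 = 70^11 mod 89 = 77. x_0 is neither 1 nor 88, so continue squaring. x_1 = 77^2 mod 89 = 55. x_2 = 55^2 mod 89 = 88. x_2 ≡ −1, so 70 is not a witness.
No listed base is a witness for 89.

none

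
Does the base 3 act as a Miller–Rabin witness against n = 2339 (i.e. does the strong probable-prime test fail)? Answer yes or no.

no

n − 1 = 2338 = 2^1 · 1169, so s = 1 and d = 1169.
Repeated squaring mod 2339: 3^1 ≡ 3, 3^2 ≡ 9, 3^4 ≡ 81, 3^8 ≡ 1883, 3^16 ≡ 2104, 3^32 ≡ 1428, 3^64 ≡ 1915, 3^128 ≡ 2012, 3^256 ≡ 1674, 3^512 ≡ 154, 3^1024 ≡ 326.
1169 = 1024 + 128 + 16 + 1, so 3^1169 ≡ 326·2012·2104·3 ≡ 1 (mod 2339).
x_0 = 3^1169 mod 2339 = 1.
x_0 = 1, so 3 is not a witness.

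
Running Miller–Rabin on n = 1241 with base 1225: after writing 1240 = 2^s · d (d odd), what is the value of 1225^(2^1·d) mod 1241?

1004

n − 1 = 1240 = 2^3 · 155, so s = 3 and d = 155.
Repeated squaring mod 1241: 1225^1 ≡ 1225, 1225^2 ≡ 256, 1225^4 ≡ 1004, 1225^8 ≡ 324, 1225^16 ≡ 732, 1225^32 ≡ 953, 1225^64 ≡ 1038, 1225^128 ≡ 256.
155 = 128 + 16 + 8 + 2 + 1, so 1225^155 ≡ 256·732·324·256·1225 ≡ 766 (mod 1241).
x_0 = 766.
x_1 = 766^2 mod 1241 = 1004.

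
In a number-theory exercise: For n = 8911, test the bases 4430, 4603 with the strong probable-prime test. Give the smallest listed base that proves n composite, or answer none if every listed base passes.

n − 1 = 8910 = 2^1 · 4455, so s = 1 and d = 4455.
Base 4430: x_0 = 4430^4455 mod 8911 = 8910. x_0 = 8910 ≡ −1, so 4430 is not a witness.
Base 4603: x_0 = 4603^4455 mod 8911 = 1. x_0 = 1, so 4603 is not a witness.
No listed base is a witness for 8911.

none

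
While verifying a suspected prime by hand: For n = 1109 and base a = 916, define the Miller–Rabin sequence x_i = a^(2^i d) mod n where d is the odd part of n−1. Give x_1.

n − 1 = 1108 = 2^2 · 277, so s = 2 and d = 277.
Repeated squaring mod 1109: 916^1 ≡ 916, 916^2 ≡ 652, 916^4 ≡ 357, 916^8 ≡ 1023, 916^16 ≡ 742, 916^32 ≡ 500, 916^64 ≡ 475, 916^128 ≡ 498, 916^256 ≡ 697.
277 = 256 + 16 + 4 + 1, so 916^277 ≡ 697·742·357·916 ≡ 1 (mod 1109).
x_0 = 1.
x_1 = 1^2 mod 1109 = 1.

1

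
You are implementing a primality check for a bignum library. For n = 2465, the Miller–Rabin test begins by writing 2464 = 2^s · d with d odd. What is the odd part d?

Halving: 2464 → 1232 → 616 → 308 → 154 → 77; 77 is odd.
So 2464 = 2^5 · 77.

77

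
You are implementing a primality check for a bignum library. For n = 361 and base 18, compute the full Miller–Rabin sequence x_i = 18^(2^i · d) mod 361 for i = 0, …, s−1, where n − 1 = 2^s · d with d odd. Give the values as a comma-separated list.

n − 1 = 360 = 2^3 · 45, so s = 3 and d = 45.
x_0 = 18^45 mod 361 = 132.
x_1 = 132^2 mod 361 = 96.
x_2 = 96^2 mod 361 = 191.

132, 96, 191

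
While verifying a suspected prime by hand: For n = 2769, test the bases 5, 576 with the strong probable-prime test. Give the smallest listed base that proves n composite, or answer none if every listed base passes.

n − 1 = 2768 = 2^4 · 173, so s = 4 and d = 173.
Base 5: x_0 = 5^173 mod 2769 = 551. x_0 is neither 1 nor 2768, so continue squaring. x_1 = 551^2 mod 2769 = 1780. x_2 = 1780^2 mod 2769 = 664. x_3 = 664^2 mod 2769 = 625. Reached i = s−1 = 3 without hitting −1: 5 is a Miller–Rabin witness and 2769 is composite.
Base 576: x_0 = 576^173 mod 2769 = 933. x_0 is neither 1 nor 2768, so continue squaring. x_1 = 933^2 mod 2769 = 1023. x_2 = 1023^2 mod 2769 = 2616. x_3 = 2616^2 mod 2769 = 1257. Reached i = s−1 = 3 without hitting −1: 576 is a Miller–Rabin witness and 2769 is composite.
The smallest witness among the given bases is 5.

5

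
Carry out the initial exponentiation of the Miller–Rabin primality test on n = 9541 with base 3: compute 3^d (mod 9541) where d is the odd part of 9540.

6565

n − 1 = 9540 = 2^2 · 2385, so s = 2 and d = 2385.
Repeated squaring mod 9541: 3^1 ≡ 3, 3^2 ≡ 9, 3^4 ≡ 81, 3^8 ≡ 6561, 3^16 ≡ 7270, 3^32 ≡ 5301, 3^64 ≡ 2356, 3^128 ≡ 7415, 3^256 ≡ 6983, 3^512 ≡ 7779, 3^1024 ≡ 3819, 3^2048 ≡ 6113.
2385 = 2048 + 256 + 64 + 16 + 1, so 3^2385 ≡ 6113·6983·2356·7270·3 ≡ 6565 (mod 9541).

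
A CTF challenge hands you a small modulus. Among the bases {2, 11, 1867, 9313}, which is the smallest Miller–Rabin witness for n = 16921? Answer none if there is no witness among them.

n − 1 = 16920 = 2^3 · 2115, so s = 3 and d = 2115.
Base 2: x_0 = 2^2115 mod 16921 = 8934. x_0 is neither 1 nor 16920, so continue squaring. x_1 = 8934^2 mod 16921 = 16920. x_1 ≡ −1, so 2 is not a witness.
Base 11: x_0 = 11^2115 mod 16921 = 8934. x_0 is neither 1 nor 16920, so continue squaring. x_1 = 8934^2 mod 16921 = 16920. x_1 ≡ −1, so 11 is not a witness.
Base 1867: x_0 = 1867^2115 mod 16921 = 5541. x_0 is neither 1 nor 16920, so continue squaring. x_1 = 5541^2 mod 16921 = 7987. x_2 = 7987^2 mod 16921 = 16920. x_2 ≡ −1, so 1867 is not a witness.
Base 9313: x_0 = 9313^2115 mod 16921 = 9369. x_0 is neither 1 nor 16920, so continue squaring. x_1 = 9369^2 mod 16921 = 8934. x_2 = 8934^2 mod 16921 = 16920. x_2 ≡ −1, so 9313 is not a witness.
No listed base is a witness for 16921.

none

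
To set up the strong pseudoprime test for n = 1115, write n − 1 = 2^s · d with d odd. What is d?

Halving: 1114 → 557; 557 is odd.
So 1114 = 2^1 · 557.

557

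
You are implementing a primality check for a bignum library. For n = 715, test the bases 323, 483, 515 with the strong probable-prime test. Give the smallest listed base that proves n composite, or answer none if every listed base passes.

323

n − 1 = 714 = 2^1 · 357, so s = 1 and d = 357.
Base 323: x_0 = 323^357 mod 715 = 203. x_0 ∉ {1, 714} and s = 1, so 323 is a Miller–Rabin witness and 715 is composite.
Base 483: x_0 = 483^357 mod 715 = 538. x_0 ∉ {1, 714} and s = 1, so 483 is a Miller–Rabin witness and 715 is composite.
Base 515: x_0 = 515^357 mod 715 = 125. x_0 ∉ {1, 714} and s = 1, so 515 is a Miller–Rabin witness and 715 is composite.
The smallest witness among the given bases is 323.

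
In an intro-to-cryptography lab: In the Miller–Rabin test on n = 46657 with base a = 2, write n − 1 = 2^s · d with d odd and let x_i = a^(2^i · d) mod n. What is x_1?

n − 1 = 46656 = 2^6 · 729, so s = 6 and d = 729.
x_0 = 2^729 mod 46657 = 512.
x_1 = 512^2 mod 46657 = 28859.

28859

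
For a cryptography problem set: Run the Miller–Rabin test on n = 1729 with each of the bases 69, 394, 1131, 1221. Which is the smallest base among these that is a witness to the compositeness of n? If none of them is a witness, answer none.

394

n − 1 = 1728 = 2^6 · 27, so s = 6 and d = 27.
Base 69: x_0 = 69^27 mod 1729 = 1728. x_0 = 1728 ≡ −1, so 69 is not a witness.
Base 394: x_0 = 394^27 mod 1729 = 246. x_0 is neither 1 nor 1728, so continue squaring. x_1 = 246^2 mod 1729 = 1. x_1 = 1 but x_0 ≠ ±1, a nontrivial square root of 1 — 394 is a witness and 1729 is composite.
Base 1131: x_0 = 1131^27 mod 1729 = 1443. x_0 is neither 1 nor 1728, so continue squaring. x_1 = 1443^2 mod 1729 = 533. x_2 = 533^2 mod 1729 = 533. x_3 = 533^2 mod 1729 = 533. x_4 = 533^2 mod 1729 = 533. x_5 = 533^2 mod 1729 = 533. Reached i = s−1 = 5 without hitting −1: 1131 is a Miller–Rabin witness and 1729 is composite.
Base 1221: x_0 = 1221^27 mod 1729 = 818. x_0 is neither 1 nor 1728, so continue squaring. x_1 = 818^2 mod 1729 = 1. x_1 = 1 but x_0 ≠ ±1, a nontrivial square root of 1 — 1221 is a witness and 1729 is composite.
The smallest witness among the given bases is 394.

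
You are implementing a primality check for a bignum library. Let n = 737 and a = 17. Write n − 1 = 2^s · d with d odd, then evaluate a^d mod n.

227

n − 1 = 736 = 2^5 · 23, so s = 5 and d = 23.
17^23 mod 737 = 227.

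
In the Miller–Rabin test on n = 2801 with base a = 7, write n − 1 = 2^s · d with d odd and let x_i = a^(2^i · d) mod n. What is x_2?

1

n − 1 = 2800 = 2^4 · 175, so s = 4 and d = 175.
By repeated squaring, 7^175 ≡ 1 (mod 2801).
x_0 = 1.
x_1 = 1^2 mod 2801 = 1.
x_2 = 1^2 mod 2801 = 1.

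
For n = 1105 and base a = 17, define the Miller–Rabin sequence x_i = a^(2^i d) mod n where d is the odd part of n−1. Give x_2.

n − 1 = 1104 = 2^4 · 69, so s = 4 and d = 69.
x_0 = 17^69 mod 1105 = 272.
x_1 = 272^2 mod 1105 = 1054.
x_2 = 1054^2 mod 1105 = 391.

391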